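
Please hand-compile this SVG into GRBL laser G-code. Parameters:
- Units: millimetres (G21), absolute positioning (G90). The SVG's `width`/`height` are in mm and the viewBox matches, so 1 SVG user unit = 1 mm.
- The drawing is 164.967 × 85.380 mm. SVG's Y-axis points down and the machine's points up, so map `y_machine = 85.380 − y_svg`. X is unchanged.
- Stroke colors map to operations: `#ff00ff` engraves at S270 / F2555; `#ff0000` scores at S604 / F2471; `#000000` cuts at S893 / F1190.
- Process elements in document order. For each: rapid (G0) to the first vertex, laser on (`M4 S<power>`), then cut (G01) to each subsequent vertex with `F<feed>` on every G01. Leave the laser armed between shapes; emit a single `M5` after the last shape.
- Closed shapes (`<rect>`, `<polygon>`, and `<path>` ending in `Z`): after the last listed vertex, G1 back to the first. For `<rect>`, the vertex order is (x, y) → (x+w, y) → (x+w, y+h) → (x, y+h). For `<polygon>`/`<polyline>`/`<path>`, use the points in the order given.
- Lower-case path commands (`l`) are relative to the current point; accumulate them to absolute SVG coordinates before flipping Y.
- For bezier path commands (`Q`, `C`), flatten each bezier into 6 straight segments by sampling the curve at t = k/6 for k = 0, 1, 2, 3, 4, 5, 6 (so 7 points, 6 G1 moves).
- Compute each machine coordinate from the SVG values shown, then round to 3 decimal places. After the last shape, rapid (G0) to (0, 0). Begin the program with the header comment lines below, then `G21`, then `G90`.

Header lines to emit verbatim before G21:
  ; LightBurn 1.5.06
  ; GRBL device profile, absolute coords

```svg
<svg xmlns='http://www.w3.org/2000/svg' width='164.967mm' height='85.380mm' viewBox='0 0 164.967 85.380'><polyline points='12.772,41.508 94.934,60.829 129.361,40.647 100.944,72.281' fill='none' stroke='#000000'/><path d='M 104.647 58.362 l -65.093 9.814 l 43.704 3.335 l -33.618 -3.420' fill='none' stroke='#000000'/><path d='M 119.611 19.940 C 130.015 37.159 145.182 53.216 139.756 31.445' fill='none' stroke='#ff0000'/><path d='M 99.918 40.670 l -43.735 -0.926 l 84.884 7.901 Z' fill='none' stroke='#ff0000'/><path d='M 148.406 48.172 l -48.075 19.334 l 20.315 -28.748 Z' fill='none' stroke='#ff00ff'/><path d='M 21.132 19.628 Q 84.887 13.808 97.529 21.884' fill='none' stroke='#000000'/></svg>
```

; LightBurn 1.5.06
; GRBL device profile, absolute coords
G21
G90
G0 X12.772 Y43.872
M4 S893
G01 X94.934 Y24.551 F1190
G01 X129.361 Y44.733 F1190
G01 X100.944 Y13.099 F1190
G0 X104.647 Y27.018
M4 S893
G01 X39.554 Y17.204 F1190
G01 X83.258 Y13.869 F1190
G01 X49.640 Y17.289 F1190
G0 X119.611 Y65.440
M4 S604
G01 X125.093 Y57.097 F2471
G01 X130.664 Y49.966 F2471
G01 X135.620 Y45.066 F2471
G01 X139.257 Y43.415 F2471
G01 X140.870 Y46.032 F2471
G01 X139.756 Y53.935 F2471
G0 X99.918 Y44.710
M4 S604
G01 X56.183 Y45.636 F2471
G01 X141.067 Y37.735 F2471
G01 X99.918 Y44.710 F2471
G0 X148.406 Y37.208
M4 S270
G01 X100.331 Y17.874 F2555
G01 X120.646 Y46.622 F2555
G01 X148.406 Y37.208 F2555
G0 X21.132 Y65.752
M4 S893
G01 X40.964 Y67.306 F1190
G01 X57.956 Y68.088 F1190
G01 X72.109 Y68.098 F1190
G01 X83.422 Y67.336 F1190
G01 X91.895 Y65.802 F1190
G01 X97.529 Y63.496 F1190
M5
G0 X0.000 Y0.000

viewBox `0 0 164.967 85.380` with mm width/height → 1 unit = 1 mm. Flip: y_m = 85.380 − y_svg.

**Shape 1** — `<polyline>` open polyline, stroke `#000000` → cut (S893, F1190). Machine vertices: (12.772,43.872) → (94.934,24.551) → (129.361,44.733) → (100.944,13.099). Open path.

**Shape 2** — `<path>` open polyline, stroke `#000000` → cut (S893, F1190). Machine vertices: (104.647,27.018) → (39.554,17.204) → (83.258,13.869) → (49.640,17.289). Open path.

**Shape 3** — `<path>` cubic bezier, stroke `#ff0000` → score (S604, F2471). Control points (SVG): P0=(119.611,19.940), P1=(130.015,37.159), P2=(145.182,53.216), P3=(139.756,31.445); sampled at t=k/6. Machine vertices: (119.611,65.440) → (125.093,57.097) → (130.664,49.966) → (135.620,45.066) → (139.257,43.415) → (140.870,46.032) → (139.756,53.935). Open path.

**Shape 4** — `<path>` closed polygon, stroke `#ff0000` → score (S604, F2471). Machine vertices: (99.918,44.710) → (56.183,45.636) → (141.067,37.735) → (99.918,44.710). Closed: final G1 returns to the first vertex.

**Shape 5** — `<path>` closed polygon, stroke `#ff00ff` → engrave (S270, F2555). Machine vertices: (148.406,37.208) → (100.331,17.874) → (120.646,46.622) → (148.406,37.208). Closed: final G1 returns to the first vertex.

**Shape 6** — `<path>` quadratic bezier, stroke `#000000` → cut (S893, F1190). Control points (SVG): P0=(21.132,19.628), P1=(84.887,13.808), P2=(97.529,21.884); sampled at t=k/6. Machine vertices: (21.132,65.752) → (40.964,67.306) → (57.956,68.088) → (72.109,68.098) → (83.422,67.336) → (91.895,65.802) → (97.529,63.496). Open path.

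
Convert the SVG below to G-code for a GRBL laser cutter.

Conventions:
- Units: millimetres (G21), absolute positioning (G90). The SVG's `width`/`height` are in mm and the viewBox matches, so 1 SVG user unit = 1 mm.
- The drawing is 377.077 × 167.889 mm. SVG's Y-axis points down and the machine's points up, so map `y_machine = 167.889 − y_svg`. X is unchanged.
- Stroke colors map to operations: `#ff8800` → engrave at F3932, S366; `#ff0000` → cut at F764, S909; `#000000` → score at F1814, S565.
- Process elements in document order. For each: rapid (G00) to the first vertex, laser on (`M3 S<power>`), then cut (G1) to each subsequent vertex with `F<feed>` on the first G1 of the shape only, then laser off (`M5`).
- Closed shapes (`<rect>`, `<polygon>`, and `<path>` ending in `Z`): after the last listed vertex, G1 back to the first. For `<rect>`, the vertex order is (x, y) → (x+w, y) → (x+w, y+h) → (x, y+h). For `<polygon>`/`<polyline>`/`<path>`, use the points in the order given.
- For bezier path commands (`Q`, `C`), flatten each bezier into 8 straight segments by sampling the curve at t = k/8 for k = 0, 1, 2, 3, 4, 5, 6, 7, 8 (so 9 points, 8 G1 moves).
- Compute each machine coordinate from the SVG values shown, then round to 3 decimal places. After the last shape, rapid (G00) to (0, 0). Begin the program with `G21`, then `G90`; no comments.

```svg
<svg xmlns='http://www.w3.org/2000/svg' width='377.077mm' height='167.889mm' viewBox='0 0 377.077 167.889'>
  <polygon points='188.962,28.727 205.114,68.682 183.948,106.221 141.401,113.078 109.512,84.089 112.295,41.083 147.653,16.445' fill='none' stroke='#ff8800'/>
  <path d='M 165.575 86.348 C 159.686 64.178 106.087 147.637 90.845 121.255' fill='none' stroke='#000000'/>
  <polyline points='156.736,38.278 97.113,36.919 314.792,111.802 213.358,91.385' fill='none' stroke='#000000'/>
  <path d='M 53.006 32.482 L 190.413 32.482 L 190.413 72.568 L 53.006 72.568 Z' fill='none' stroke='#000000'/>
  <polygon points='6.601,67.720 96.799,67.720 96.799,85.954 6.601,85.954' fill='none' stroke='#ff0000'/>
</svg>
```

G21
G90
G00 X188.962 Y139.162
M3 S366
G1 X205.114 Y99.207 F3932
G1 X183.948 Y61.668
G1 X141.401 Y54.811
G1 X109.512 Y83.800
G1 X112.295 Y126.806
G1 X147.653 Y151.444
G1 X188.962 Y139.162
M5
G00 X165.575 Y81.541
M3 S565
G1 X161.298 Y85.324 F1814
G1 X153.557 Y81.730
G1 X143.361 Y73.283
G1 X131.717 Y62.508
G1 X119.635 Y51.931
G1 X108.124 Y44.076
G1 X98.191 Y41.469
G1 X90.845 Y46.634
M5
G00 X156.736 Y129.611
M3 S565
G1 X97.113 Y130.970 F1814
G1 X314.792 Y56.087
G1 X213.358 Y76.504
M5
G00 X53.006 Y135.407
M3 S565
G1 X190.413 Y135.407 F1814
G1 X190.413 Y95.321
G1 X53.006 Y95.321
G1 X53.006 Y135.407
M5
G00 X6.601 Y100.169
M3 S909
G1 X96.799 Y100.169 F764
G1 X96.799 Y81.935
G1 X6.601 Y81.935
G1 X6.601 Y100.169
M5
G00 X0.000 Y0.000

1 u = 1 mm; y_m = 167.889 − y.

[1] `<polygon>` regular polygon, #ff8800→engrave S366 F3932: (188.962,139.162) → (205.114,99.207) → (183.948,61.668) → (141.401,54.811) → (109.512,83.800) → (112.295,126.806) → (147.653,151.444) → (188.962,139.162) (closed)

[2] `<path>` cubic bezier, #000000→score S565 F1814: (165.575,81.541) → (161.298,85.324) → (153.557,81.730) → (143.361,73.283) → (131.717,62.508) → (119.635,51.931) → (108.124,44.076) → (98.191,41.469) → (90.845,46.634)

[3] `<polyline>` open polyline, #000000→score S565 F1814: (156.736,129.611) → (97.113,130.970) → (314.792,56.087) → (213.358,76.504)

[4] `<path>` rectangle, #000000→score S565 F1814: (53.006,135.407) → (190.413,135.407) → (190.413,95.321) → (53.006,95.321) → (53.006,135.407) (closed)

[5] `<polygon>` rectangle, #ff0000→cut S909 F764: (6.601,100.169) → (96.799,100.169) → (96.799,81.935) → (6.601,81.935) → (6.601,100.169) (closed)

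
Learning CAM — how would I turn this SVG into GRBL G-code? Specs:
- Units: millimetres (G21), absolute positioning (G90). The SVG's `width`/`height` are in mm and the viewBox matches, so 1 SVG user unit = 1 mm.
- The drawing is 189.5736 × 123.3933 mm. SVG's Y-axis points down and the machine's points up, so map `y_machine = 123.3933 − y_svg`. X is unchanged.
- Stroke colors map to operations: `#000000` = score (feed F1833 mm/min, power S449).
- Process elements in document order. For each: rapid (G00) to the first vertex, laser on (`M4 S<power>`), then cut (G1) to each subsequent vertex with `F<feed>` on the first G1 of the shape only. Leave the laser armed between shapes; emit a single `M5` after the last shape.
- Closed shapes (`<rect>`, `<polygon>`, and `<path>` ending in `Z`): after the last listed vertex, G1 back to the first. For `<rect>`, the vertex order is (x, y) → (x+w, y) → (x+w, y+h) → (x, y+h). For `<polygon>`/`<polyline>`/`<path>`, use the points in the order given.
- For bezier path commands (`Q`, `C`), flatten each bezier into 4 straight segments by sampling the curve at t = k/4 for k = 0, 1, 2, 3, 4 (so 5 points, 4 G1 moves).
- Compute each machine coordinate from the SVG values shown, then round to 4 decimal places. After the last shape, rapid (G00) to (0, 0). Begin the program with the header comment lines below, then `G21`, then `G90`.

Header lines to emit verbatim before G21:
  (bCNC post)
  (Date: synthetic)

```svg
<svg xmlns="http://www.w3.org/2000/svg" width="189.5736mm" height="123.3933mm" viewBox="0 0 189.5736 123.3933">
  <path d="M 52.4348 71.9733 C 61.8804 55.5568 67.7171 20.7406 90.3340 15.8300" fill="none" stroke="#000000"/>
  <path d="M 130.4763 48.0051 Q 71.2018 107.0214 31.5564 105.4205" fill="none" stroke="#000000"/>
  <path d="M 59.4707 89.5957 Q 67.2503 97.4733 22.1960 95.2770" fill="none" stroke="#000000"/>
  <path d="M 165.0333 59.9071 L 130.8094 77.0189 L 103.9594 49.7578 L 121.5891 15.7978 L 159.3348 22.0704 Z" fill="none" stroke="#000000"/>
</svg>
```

(bCNC post)
(Date: synthetic)
G21
G90
G00 X52.4348 Y51.4200
M4 S449
G1 X59.1609 Y66.4275 F1833
G1 X66.4452 Y83.8064
G1 X76.1990 Y99.0278
G1 X90.3340 Y107.5633
G00 X130.4763 Y75.3882
M4 S449
G1 X102.0659 Y49.6686 F1833
G1 X76.1091 Y31.5262
G1 X52.6059 Y20.9609
G1 X31.5564 Y17.9728
G00 X59.4707 Y33.7976
M4 S449
G1 X60.0584 Y30.4884 F1833
G1 X54.0418 Y28.4385
G1 X41.4210 Y27.6478
G1 X22.1960 Y28.1163
G00 X165.0333 Y63.4862
M4 S449
G1 X130.8094 Y46.3744 F1833
G1 X103.9594 Y73.6355
G1 X121.5891 Y107.5955
G1 X159.3348 Y101.3229
G1 X165.0333 Y63.4862
M5
G00 X0.0000 Y0.0000

1 u = 1 mm; y_m = 123.3933 − y.

[1] `<path>` cubic bezier, #000000→score S449 F1833: (52.4348,51.4200) → (59.1609,66.4275) → (66.4452,83.8064) → (76.1990,99.0278) → (90.3340,107.5633)

[2] `<path>` quadratic bezier, #000000→score S449 F1833: (130.4763,75.3882) → (102.0659,49.6686) → (76.1091,31.5262) → (52.6059,20.9609) → (31.5564,17.9728)

[3] `<path>` quadratic bezier, #000000→score S449 F1833: (59.4707,33.7976) → (60.0584,30.4884) → (54.0418,28.4385) → (41.4210,27.6478) → (22.1960,28.1163)

[4] `<path>` regular polygon, #000000→score S449 F1833: (165.0333,63.4862) → (130.8094,46.3744) → (103.9594,73.6355) → (121.5891,107.5955) → (159.3348,101.3229) → (165.0333,63.4862) (closed)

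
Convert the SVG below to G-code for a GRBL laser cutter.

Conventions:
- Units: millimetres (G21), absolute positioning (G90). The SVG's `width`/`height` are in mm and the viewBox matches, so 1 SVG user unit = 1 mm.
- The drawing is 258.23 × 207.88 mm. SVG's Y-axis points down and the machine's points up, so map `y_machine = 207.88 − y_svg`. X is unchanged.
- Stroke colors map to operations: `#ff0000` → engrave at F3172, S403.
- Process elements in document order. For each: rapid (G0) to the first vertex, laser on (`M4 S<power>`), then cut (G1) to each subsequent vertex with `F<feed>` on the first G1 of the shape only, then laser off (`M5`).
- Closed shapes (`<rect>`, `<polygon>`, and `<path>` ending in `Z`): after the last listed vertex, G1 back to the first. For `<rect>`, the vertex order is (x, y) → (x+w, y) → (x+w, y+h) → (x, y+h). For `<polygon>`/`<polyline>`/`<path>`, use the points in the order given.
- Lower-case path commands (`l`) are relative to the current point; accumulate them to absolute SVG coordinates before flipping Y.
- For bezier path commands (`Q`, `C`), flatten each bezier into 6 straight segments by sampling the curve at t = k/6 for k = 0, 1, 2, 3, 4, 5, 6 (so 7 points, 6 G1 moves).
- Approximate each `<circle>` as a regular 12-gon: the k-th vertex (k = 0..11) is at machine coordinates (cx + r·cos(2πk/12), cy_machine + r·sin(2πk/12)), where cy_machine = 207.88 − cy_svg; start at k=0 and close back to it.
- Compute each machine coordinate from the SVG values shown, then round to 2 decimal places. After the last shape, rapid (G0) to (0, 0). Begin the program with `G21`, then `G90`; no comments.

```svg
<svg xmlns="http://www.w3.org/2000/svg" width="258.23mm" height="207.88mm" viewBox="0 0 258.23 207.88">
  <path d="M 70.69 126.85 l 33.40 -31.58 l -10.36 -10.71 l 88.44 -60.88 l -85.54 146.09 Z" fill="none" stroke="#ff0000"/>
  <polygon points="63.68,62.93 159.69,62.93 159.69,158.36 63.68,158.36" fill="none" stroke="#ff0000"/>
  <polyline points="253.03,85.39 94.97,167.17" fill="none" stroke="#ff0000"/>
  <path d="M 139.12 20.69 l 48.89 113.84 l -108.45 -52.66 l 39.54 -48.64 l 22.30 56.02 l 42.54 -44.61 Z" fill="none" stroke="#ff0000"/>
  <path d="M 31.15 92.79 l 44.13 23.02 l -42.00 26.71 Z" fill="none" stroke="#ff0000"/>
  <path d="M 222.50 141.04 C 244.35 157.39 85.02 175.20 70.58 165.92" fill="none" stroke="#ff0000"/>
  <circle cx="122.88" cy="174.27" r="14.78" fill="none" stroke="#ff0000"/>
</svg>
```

Since the viewBox matches the mm dimensions, user units are millimetres directly. The only transform is the Y-flip y_m = 207.88 − y_svg.

Shape 1 is a closed polygon drawn with `<path>`. Its stroke #ff0000 means engrave at S403, F3172. After flipping Y the toolpath is (70.69,81.03) → (104.09,112.61) → (93.73,123.32) → (182.17,184.20) → (96.63,38.11) → (70.69,81.03), returning to the start.

Shape 2 is a rectangle drawn with `<polygon>`. Its stroke #ff0000 means engrave at S403, F3172. After flipping Y the toolpath is (63.68,144.95) → (159.69,144.95) → (159.69,49.52) → (63.68,49.52) → (63.68,144.95), returning to the start.

Shape 3 is a line segment drawn with `<polyline>`. Its stroke #ff0000 means engrave at S403, F3172. After flipping Y the toolpath is (253.03,122.49) → (94.97,40.71).

Shape 4 is a closed polygon drawn with `<path>`. Its stroke #ff0000 means engrave at S403, F3172. After flipping Y the toolpath is (139.12,187.19) → (188.01,73.35) → (79.56,126.01) → (119.10,174.65) → (141.40,118.63) → (183.94,163.24) → (139.12,187.19), returning to the start.

Shape 5 is a regular polygon drawn with `<path>`. Its stroke #ff0000 means engrave at S403, F3172. After flipping Y the toolpath is (31.15,115.09) → (75.28,92.07) → (33.28,65.36) → (31.15,115.09), returning to the start.

Shape 6 is a cubic bezier drawn with `<path>`. Its stroke #ff0000 means engrave at S403, F3172. After flipping Y the toolpath is (222.50,66.84) → (219.84,58.68) → (196.03,51.06) → (160.15,44.79) → (121.24,40.65) → (88.36,39.45) → (70.58,41.96).

Shape 7 is a circle drawn with `<circle>`. Its stroke #ff0000 means engrave at S403, F3172. After flipping Y the toolpath is (137.66,33.61) → (135.68,41.00) → (130.27,46.41) → (122.88,48.39) → (115.49,46.41) → (110.08,41.00) → (108.10,33.61) → (110.08,26.22) → (115.49,20.81) → (122.88,18.83) → (130.27,20.81) → (135.68,26.22) → (137.66,33.61), returning to the start.

G21
G90
G0 X70.69 Y81.03
M4 S403
G1 X104.09 Y112.61 F3172
G1 X93.73 Y123.32
G1 X182.17 Y184.20
G1 X96.63 Y38.11
G1 X70.69 Y81.03
M5
G0 X63.68 Y144.95
M4 S403
G1 X159.69 Y144.95 F3172
G1 X159.69 Y49.52
G1 X63.68 Y49.52
G1 X63.68 Y144.95
M5
G0 X253.03 Y122.49
M4 S403
G1 X94.97 Y40.71 F3172
M5
G0 X139.12 Y187.19
M4 S403
G1 X188.01 Y73.35 F3172
G1 X79.56 Y126.01
G1 X119.10 Y174.65
G1 X141.40 Y118.63
G1 X183.94 Y163.24
G1 X139.12 Y187.19
M5
G0 X31.15 Y115.09
M4 S403
G1 X75.28 Y92.07 F3172
G1 X33.28 Y65.36
G1 X31.15 Y115.09
M5
G0 X222.50 Y66.84
M4 S403
G1 X219.84 Y58.68 F3172
G1 X196.03 Y51.06
G1 X160.15 Y44.79
G1 X121.24 Y40.65
G1 X88.36 Y39.45
G1 X70.58 Y41.96
M5
G0 X137.66 Y33.61
M4 S403
G1 X135.68 Y41.00 F3172
G1 X130.27 Y46.41
G1 X122.88 Y48.39
G1 X115.49 Y46.41
G1 X110.08 Y41.00
G1 X108.10 Y33.61
G1 X110.08 Y26.22
G1 X115.49 Y20.81
G1 X122.88 Y18.83
G1 X130.27 Y20.81
G1 X135.68 Y26.22
G1 X137.66 Y33.61
M5
G0 X0.00 Y0.00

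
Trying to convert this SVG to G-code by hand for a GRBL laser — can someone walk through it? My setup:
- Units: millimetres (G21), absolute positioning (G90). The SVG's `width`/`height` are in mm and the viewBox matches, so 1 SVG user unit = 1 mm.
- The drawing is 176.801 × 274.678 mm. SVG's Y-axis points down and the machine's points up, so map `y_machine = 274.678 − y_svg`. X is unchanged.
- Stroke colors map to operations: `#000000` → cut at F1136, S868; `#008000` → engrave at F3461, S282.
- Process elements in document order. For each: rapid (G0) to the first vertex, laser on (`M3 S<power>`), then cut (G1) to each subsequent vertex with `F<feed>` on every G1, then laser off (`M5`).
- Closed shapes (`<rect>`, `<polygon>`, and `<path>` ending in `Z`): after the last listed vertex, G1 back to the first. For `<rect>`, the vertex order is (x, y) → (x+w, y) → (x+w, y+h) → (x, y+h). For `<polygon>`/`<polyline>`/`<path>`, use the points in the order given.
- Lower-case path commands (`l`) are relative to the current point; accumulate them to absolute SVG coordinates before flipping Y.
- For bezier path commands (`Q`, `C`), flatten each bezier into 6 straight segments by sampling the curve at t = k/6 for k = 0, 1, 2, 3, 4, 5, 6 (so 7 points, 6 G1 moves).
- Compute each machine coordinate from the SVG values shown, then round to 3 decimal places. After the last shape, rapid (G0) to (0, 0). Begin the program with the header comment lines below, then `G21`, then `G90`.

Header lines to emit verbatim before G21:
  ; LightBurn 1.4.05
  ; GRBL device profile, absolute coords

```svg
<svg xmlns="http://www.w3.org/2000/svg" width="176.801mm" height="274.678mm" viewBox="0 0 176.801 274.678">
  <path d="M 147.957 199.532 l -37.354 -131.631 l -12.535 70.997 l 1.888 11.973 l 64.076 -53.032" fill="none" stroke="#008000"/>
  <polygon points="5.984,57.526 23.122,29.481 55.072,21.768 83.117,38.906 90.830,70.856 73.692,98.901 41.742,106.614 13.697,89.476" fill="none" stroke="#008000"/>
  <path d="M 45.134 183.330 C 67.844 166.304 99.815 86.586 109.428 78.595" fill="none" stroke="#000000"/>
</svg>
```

1 u = 1 mm; y_m = 274.678 − y.

[1] `<path>` open polyline, #008000→engrave S282 F3461: (147.957,75.146) → (110.603,206.777) → (98.068,135.780) → (99.956,123.807) → (164.032,176.839)

[2] `<polygon>` regular polygon, #008000→engrave S282 F3461: (5.984,217.152) → (23.122,245.197) → (55.072,252.910) → (83.117,235.772) → (90.830,203.822) → (73.692,175.777) → (41.742,168.064) → (13.697,185.202) → (5.984,217.152) (closed)

[3] `<path>` cubic bezier, #000000→cut S868 F1136: (45.134,91.348) → (57.114,104.463) → (69.760,124.293) → (82.192,147.104) → (93.533,169.161) → (102.905,186.733) → (109.428,196.083)

; LightBurn 1.4.05
; GRBL device profile, absolute coords
G21
G90
G0 X147.957 Y75.146
M3 S282
G1 X110.603 Y206.777 F3461
G1 X98.068 Y135.780 F3461
G1 X99.956 Y123.807 F3461
G1 X164.032 Y176.839 F3461
M5
G0 X5.984 Y217.152
M3 S282
G1 X23.122 Y245.197 F3461
G1 X55.072 Y252.910 F3461
G1 X83.117 Y235.772 F3461
G1 X90.830 Y203.822 F3461
G1 X73.692 Y175.777 F3461
G1 X41.742 Y168.064 F3461
G1 X13.697 Y185.202 F3461
G1 X5.984 Y217.152 F3461
M5
G0 X45.134 Y91.348
M3 S868
G1 X57.114 Y104.463 F1136
G1 X69.760 Y124.293 F1136
G1 X82.192 Y147.104 F1136
G1 X93.533 Y169.161 F1136
G1 X102.905 Y186.733 F1136
G1 X109.428 Y196.083 F1136
M5
G0 X0.000 Y0.000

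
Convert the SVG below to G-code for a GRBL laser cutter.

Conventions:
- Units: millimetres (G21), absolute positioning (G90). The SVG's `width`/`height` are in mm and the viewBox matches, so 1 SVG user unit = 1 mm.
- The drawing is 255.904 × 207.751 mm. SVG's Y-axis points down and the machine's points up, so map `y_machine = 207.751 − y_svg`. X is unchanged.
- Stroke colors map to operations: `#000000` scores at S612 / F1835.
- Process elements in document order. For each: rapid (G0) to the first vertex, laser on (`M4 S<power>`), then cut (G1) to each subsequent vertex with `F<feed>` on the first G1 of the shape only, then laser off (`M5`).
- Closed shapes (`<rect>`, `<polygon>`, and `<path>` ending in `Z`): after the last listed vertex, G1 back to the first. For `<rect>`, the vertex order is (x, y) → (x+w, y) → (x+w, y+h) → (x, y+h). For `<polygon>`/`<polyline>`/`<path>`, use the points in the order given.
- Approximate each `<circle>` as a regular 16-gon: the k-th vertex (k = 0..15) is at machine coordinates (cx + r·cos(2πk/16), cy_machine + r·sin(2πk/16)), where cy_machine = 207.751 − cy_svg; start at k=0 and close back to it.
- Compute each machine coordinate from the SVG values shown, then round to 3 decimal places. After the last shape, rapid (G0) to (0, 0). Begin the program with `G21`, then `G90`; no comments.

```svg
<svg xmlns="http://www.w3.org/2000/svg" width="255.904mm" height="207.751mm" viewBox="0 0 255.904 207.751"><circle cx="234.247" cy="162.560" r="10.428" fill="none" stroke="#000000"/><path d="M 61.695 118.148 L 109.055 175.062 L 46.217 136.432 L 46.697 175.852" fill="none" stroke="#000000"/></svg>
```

Since the viewBox matches the mm dimensions, user units are millimetres directly. The only transform is the Y-flip y_m = 207.751 − y_svg.

Shape 1 is a circle drawn with `<circle>`. Its stroke #000000 means score at S612, F1835. After flipping Y the toolpath is (244.675,45.191) → (243.881,49.182) → (241.621,52.565) → (238.238,54.825) → (234.247,55.619) → (230.256,54.825) → (226.873,52.565) → (224.613,49.182) → (223.819,45.191) → (224.613,41.200) → (226.873,37.817) → (230.256,35.557) → (234.247,34.763) → (238.238,35.557) → (241.621,37.817) → (243.881,41.200) → (244.675,45.191), returning to the start.

Shape 2 is a open polyline drawn with `<path>`. Its stroke #000000 means score at S612, F1835. After flipping Y the toolpath is (61.695,89.603) → (109.055,32.689) → (46.217,71.319) → (46.697,31.899).

G21
G90
G0 X244.675 Y45.191
M4 S612
G1 X243.881 Y49.182 F1835
G1 X241.621 Y52.565
G1 X238.238 Y54.825
G1 X234.247 Y55.619
G1 X230.256 Y54.825
G1 X226.873 Y52.565
G1 X224.613 Y49.182
G1 X223.819 Y45.191
G1 X224.613 Y41.200
G1 X226.873 Y37.817
G1 X230.256 Y35.557
G1 X234.247 Y34.763
G1 X238.238 Y35.557
G1 X241.621 Y37.817
G1 X243.881 Y41.200
G1 X244.675 Y45.191
M5
G0 X61.695 Y89.603
M4 S612
G1 X109.055 Y32.689 F1835
G1 X46.217 Y71.319
G1 X46.697 Y31.899
M5
G0 X0.000 Y0.000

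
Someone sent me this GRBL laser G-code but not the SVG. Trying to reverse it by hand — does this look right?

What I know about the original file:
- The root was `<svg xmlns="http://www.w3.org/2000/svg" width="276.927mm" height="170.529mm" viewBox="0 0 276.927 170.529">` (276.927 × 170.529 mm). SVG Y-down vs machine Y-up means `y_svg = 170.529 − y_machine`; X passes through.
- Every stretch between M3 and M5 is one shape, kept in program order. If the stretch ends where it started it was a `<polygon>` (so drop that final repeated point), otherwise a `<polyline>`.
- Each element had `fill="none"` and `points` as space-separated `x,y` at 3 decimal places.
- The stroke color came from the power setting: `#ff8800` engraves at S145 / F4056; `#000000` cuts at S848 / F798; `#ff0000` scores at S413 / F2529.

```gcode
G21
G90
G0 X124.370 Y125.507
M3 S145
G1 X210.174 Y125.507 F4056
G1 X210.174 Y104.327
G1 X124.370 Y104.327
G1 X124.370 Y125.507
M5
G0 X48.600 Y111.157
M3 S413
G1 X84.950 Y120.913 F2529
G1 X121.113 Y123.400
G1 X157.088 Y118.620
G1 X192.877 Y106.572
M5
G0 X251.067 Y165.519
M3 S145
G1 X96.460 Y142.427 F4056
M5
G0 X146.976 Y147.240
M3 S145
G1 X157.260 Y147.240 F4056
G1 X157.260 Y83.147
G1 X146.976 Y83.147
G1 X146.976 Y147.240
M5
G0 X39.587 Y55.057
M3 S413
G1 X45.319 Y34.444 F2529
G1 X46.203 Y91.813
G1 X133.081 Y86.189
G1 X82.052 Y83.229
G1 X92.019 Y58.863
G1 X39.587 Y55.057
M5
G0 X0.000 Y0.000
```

<svg xmlns="http://www.w3.org/2000/svg" width="276.927mm" height="170.529mm" viewBox="0 0 276.927 170.529">
  <polygon points="124.370,45.022 210.174,45.022 210.174,66.202 124.370,66.202" fill="none" stroke="#ff8800"/>
  <polyline points="48.600,59.372 84.950,49.616 121.113,47.129 157.088,51.909 192.877,63.957" fill="none" stroke="#ff0000"/>
  <polyline points="251.067,5.010 96.460,28.102" fill="none" stroke="#ff8800"/>
  <polygon points="146.976,23.289 157.260,23.289 157.260,87.382 146.976,87.382" fill="none" stroke="#ff8800"/>
  <polygon points="39.587,115.472 45.319,136.085 46.203,78.716 133.081,84.340 82.052,87.300 92.019,111.666" fill="none" stroke="#ff0000"/>
</svg>

Machine Y-up, SVG Y-down with viewBox height 170.529, so y_svg = 170.529 − y_machine; X carries over.

Run 1: power S145 maps to stroke `#ff8800` (engrave). The run returns to its start, so emit a `<polygon>` with points (Y-flipped): 124.370,45.022 210.174,45.022 210.174,66.202 124.370,66.202.

Run 2: power S413 maps to stroke `#ff0000` (score). The run is open, so emit a `<polyline>` with points (Y-flipped): 48.600,59.372 84.950,49.616 121.113,47.129 157.088,51.909 192.877,63.957.

Run 3: the run's S145 means `#ff8800` (engrave). The run is open, so emit a `<polyline>` with points (Y-flipped): 251.067,5.010 96.460,28.102.

Run 4: the run's S145 means `#ff8800` (engrave). The run returns to its start, so emit a `<polygon>` with points (Y-flipped): 146.976,23.289 157.260,23.289 157.260,87.382 146.976,87.382.

Run 5: S413 ⇒ score layer `#ff0000`. The run returns to its start, so emit a `<polygon>` with points (Y-flipped): 39.587,115.472 45.319,136.085 46.203,78.716 133.081,84.340 82.052,87.300 92.019,111.666.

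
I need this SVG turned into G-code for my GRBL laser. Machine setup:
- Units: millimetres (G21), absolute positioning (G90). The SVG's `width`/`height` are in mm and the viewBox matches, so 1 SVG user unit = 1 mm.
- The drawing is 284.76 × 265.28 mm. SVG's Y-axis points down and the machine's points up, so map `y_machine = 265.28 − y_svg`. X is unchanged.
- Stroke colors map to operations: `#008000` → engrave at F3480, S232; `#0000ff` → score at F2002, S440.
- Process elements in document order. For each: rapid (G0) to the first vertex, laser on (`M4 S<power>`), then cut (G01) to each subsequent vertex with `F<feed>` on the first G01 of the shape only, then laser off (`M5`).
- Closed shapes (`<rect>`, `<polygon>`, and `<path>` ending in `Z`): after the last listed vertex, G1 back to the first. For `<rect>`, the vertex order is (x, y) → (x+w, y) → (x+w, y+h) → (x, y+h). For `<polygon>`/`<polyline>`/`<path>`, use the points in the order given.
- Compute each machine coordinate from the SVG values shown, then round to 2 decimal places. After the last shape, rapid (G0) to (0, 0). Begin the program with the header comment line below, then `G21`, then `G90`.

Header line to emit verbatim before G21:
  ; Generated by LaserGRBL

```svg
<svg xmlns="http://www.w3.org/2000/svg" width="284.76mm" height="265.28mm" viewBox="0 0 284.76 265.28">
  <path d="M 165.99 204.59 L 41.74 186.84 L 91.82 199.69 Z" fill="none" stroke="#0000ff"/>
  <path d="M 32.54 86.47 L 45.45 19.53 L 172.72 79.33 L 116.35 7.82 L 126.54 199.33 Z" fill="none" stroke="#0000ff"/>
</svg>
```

viewBox `0 0 284.76 265.28` with mm width/height → 1 unit = 1 mm. Flip: y_m = 265.28 − y_svg.

**Shape 1** — `<path>` closed polygon, stroke `#0000ff` → score (S440, F2002). Machine vertices: (165.99,60.69) → (41.74,78.44) → (91.82,65.59) → (165.99,60.69). Closed: final G1 returns to the first vertex.

**Shape 2** — `<path>` closed polygon, stroke `#0000ff` → score (S440, F2002). Machine vertices: (32.54,178.81) → (45.45,245.75) → (172.72,185.95) → (116.35,257.46) → (126.54,65.95) → (32.54,178.81). Closed: final G1 returns to the first vertex.

; Generated by LaserGRBL
G21
G90
G0 X165.99 Y60.69
M4 S440
G01 X41.74 Y78.44 F2002
G01 X91.82 Y65.59
G01 X165.99 Y60.69
M5
G0 X32.54 Y178.81
M4 S440
G01 X45.45 Y245.75 F2002
G01 X172.72 Y185.95
G01 X116.35 Y257.46
G01 X126.54 Y65.95
G01 X32.54 Y178.81
M5
G0 X0.00 Y0.00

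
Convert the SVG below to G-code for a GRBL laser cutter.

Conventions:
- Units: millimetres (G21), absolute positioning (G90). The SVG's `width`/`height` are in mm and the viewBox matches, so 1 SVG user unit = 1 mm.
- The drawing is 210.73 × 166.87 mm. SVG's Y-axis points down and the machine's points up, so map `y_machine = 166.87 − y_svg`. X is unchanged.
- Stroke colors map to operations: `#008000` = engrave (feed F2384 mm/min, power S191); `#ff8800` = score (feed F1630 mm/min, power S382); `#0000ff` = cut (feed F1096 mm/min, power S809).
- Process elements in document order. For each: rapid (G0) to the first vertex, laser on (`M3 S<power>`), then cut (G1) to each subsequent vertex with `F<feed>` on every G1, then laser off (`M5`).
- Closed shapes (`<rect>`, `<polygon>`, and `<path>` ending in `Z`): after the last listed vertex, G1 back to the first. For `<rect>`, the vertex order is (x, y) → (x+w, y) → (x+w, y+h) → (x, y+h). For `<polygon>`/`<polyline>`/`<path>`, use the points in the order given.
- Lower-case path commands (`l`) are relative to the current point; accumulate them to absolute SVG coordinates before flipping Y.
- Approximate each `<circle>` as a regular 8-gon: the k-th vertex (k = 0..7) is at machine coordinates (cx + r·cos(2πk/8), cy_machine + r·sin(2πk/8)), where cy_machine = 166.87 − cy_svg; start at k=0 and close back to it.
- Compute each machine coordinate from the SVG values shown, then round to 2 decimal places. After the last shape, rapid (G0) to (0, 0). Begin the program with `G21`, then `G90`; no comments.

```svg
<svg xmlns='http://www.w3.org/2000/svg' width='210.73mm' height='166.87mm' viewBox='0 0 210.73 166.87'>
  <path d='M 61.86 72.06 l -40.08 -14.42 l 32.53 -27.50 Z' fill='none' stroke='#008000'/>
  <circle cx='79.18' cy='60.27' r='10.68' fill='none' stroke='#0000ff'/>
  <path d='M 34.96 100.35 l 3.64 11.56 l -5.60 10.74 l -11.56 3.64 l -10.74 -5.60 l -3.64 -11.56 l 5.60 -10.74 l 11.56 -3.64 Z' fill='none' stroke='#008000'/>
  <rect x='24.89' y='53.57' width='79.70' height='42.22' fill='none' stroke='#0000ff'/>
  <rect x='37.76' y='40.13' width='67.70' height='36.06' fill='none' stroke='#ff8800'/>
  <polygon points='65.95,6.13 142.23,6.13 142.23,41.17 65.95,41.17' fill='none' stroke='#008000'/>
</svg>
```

Since the viewBox matches the mm dimensions, user units are millimetres directly. The only transform is the Y-flip y_m = 166.87 − y_svg.

Shape 1 is a regular polygon drawn with `<path>`. Its stroke #008000 means engrave at S191, F2384. After flipping Y the toolpath is (61.86,94.81) → (21.78,109.23) → (54.31,136.73) → (61.86,94.81), returning to the start.

Shape 2 is a circle drawn with `<circle>`. Its stroke #0000ff means cut at S809, F1096. After flipping Y the toolpath is (89.86,106.60) → (86.73,114.15) → (79.18,117.28) → (71.63,114.15) → (68.50,106.60) → (71.63,99.05) → (79.18,95.92) → (86.73,99.05) → (89.86,106.60), returning to the start.

Shape 3 is a regular polygon drawn with `<path>`. Its stroke #008000 means engrave at S191, F2384. After flipping Y the toolpath is (34.96,66.52) → (38.60,54.96) → (33.00,44.22) → (21.44,40.58) → (10.70,46.18) → (7.06,57.74) → (12.66,68.48) → (24.22,72.12) → (34.96,66.52), returning to the start.

Shape 4 is a rectangle drawn with `<rect>`. Its stroke #0000ff means cut at S809, F1096. After flipping Y the toolpath is (24.89,113.30) → (104.59,113.30) → (104.59,71.08) → (24.89,71.08) → (24.89,113.30), returning to the start.

Shape 5 is a rectangle drawn with `<rect>`. Its stroke #ff8800 means score at S382, F1630. After flipping Y the toolpath is (37.76,126.74) → (105.46,126.74) → (105.46,90.68) → (37.76,90.68) → (37.76,126.74), returning to the start.

Shape 6 is a rectangle drawn with `<polygon>`. Its stroke #008000 means engrave at S191, F2384. After flipping Y the toolpath is (65.95,160.74) → (142.23,160.74) → (142.23,125.70) → (65.95,125.70) → (65.95,160.74), returning to the start.

G21
G90
G0 X61.86 Y94.81
M3 S191
G1 X21.78 Y109.23 F2384
G1 X54.31 Y136.73 F2384
G1 X61.86 Y94.81 F2384
M5
G0 X89.86 Y106.60
M3 S809
G1 X86.73 Y114.15 F1096
G1 X79.18 Y117.28 F1096
G1 X71.63 Y114.15 F1096
G1 X68.50 Y106.60 F1096
G1 X71.63 Y99.05 F1096
G1 X79.18 Y95.92 F1096
G1 X86.73 Y99.05 F1096
G1 X89.86 Y106.60 F1096
M5
G0 X34.96 Y66.52
M3 S191
G1 X38.60 Y54.96 F2384
G1 X33.00 Y44.22 F2384
G1 X21.44 Y40.58 F2384
G1 X10.70 Y46.18 F2384
G1 X7.06 Y57.74 F2384
G1 X12.66 Y68.48 F2384
G1 X24.22 Y72.12 F2384
G1 X34.96 Y66.52 F2384
M5
G0 X24.89 Y113.30
M3 S809
G1 X104.59 Y113.30 F1096
G1 X104.59 Y71.08 F1096
G1 X24.89 Y71.08 F1096
G1 X24.89 Y113.30 F1096
M5
G0 X37.76 Y126.74
M3 S382
G1 X105.46 Y126.74 F1630
G1 X105.46 Y90.68 F1630
G1 X37.76 Y90.68 F1630
G1 X37.76 Y126.74 F1630
M5
G0 X65.95 Y160.74
M3 S191
G1 X142.23 Y160.74 F2384
G1 X142.23 Y125.70 F2384
G1 X65.95 Y125.70 F2384
G1 X65.95 Y160.74 F2384
M5
G0 X0.00 Y0.00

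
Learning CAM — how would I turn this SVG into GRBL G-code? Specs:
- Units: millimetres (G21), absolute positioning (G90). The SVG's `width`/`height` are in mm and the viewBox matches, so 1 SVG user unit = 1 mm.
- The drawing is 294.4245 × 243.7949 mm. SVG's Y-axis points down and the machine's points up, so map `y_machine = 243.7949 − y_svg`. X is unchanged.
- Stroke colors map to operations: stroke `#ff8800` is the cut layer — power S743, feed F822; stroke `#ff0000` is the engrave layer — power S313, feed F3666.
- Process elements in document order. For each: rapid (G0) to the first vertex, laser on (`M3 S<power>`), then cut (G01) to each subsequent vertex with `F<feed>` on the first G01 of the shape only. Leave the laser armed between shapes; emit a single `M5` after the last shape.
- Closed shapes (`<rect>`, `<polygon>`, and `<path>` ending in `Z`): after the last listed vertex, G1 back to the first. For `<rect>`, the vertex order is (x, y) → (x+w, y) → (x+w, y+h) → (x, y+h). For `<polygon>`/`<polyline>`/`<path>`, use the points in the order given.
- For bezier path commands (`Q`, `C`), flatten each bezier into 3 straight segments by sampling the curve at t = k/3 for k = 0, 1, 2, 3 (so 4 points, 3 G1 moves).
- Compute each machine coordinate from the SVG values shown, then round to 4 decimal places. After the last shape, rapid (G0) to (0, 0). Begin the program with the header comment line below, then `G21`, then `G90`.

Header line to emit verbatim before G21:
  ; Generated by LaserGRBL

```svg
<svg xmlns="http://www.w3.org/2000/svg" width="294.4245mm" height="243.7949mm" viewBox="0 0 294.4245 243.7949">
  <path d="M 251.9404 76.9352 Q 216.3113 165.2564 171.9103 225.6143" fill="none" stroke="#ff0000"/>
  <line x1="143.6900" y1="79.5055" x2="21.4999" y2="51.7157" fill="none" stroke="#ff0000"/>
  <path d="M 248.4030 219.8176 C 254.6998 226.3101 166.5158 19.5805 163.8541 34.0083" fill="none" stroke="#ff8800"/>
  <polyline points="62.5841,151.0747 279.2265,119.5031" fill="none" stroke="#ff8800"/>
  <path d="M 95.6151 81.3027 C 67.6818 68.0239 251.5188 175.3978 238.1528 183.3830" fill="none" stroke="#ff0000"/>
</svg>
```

; Generated by LaserGRBL
G21
G90
G0 X251.9404 Y166.8597
M3 S313
G01 X227.2130 Y111.0859 F3666
G01 X200.5363 Y61.5262
G01 X171.9103 Y18.1806
G0 X143.6900 Y164.2894
M3 S313
G01 X21.4999 Y192.0792 F3666
G0 X248.4030 Y23.9773
M3 S743
G01 X229.8730 Y72.4707 F822
G01 X188.3565 Y166.5834
G01 X163.8541 Y209.7866
G0 X62.5841 Y92.7202
M3 S743
G01 X279.2265 Y124.2918 F822
G0 X95.6151 Y162.4922
M3 S313
G01 X123.1247 Y143.7031 F3666
G01 X200.9316 Y93.3770
G01 X238.1528 Y60.4119
M5
G0 X0.0000 Y0.0000

Since the viewBox matches the mm dimensions, user units are millimetres directly. The only transform is the Y-flip y_m = 243.7949 − y_svg.

Shape 1 is a quadratic bezier drawn with `<path>`. Its stroke #ff0000 means engrave at S313, F3666. After flipping Y the toolpath is (251.9404,166.8597) → (227.2130,111.0859) → (200.5363,61.5262) → (171.9103,18.1806).

Shape 2 is a line segment drawn with `<line>`. Its stroke #ff0000 means engrave at S313, F3666. After flipping Y the toolpath is (143.6900,164.2894) → (21.4999,192.0792).

Shape 3 is a cubic bezier drawn with `<path>`. Its stroke #ff8800 means cut at S743, F822. After flipping Y the toolpath is (248.4030,23.9773) → (229.8730,72.4707) → (188.3565,166.5834) → (163.8541,209.7866).

Shape 4 is a line segment drawn with `<polyline>`. Its stroke #ff8800 means cut at S743, F822. After flipping Y the toolpath is (62.5841,92.7202) → (279.2265,124.2918).

Shape 5 is a cubic bezier drawn with `<path>`. Its stroke #ff0000 means engrave at S313, F3666. After flipping Y the toolpath is (95.6151,162.4922) → (123.1247,143.7031) → (200.9316,93.3770) → (238.1528,60.4119).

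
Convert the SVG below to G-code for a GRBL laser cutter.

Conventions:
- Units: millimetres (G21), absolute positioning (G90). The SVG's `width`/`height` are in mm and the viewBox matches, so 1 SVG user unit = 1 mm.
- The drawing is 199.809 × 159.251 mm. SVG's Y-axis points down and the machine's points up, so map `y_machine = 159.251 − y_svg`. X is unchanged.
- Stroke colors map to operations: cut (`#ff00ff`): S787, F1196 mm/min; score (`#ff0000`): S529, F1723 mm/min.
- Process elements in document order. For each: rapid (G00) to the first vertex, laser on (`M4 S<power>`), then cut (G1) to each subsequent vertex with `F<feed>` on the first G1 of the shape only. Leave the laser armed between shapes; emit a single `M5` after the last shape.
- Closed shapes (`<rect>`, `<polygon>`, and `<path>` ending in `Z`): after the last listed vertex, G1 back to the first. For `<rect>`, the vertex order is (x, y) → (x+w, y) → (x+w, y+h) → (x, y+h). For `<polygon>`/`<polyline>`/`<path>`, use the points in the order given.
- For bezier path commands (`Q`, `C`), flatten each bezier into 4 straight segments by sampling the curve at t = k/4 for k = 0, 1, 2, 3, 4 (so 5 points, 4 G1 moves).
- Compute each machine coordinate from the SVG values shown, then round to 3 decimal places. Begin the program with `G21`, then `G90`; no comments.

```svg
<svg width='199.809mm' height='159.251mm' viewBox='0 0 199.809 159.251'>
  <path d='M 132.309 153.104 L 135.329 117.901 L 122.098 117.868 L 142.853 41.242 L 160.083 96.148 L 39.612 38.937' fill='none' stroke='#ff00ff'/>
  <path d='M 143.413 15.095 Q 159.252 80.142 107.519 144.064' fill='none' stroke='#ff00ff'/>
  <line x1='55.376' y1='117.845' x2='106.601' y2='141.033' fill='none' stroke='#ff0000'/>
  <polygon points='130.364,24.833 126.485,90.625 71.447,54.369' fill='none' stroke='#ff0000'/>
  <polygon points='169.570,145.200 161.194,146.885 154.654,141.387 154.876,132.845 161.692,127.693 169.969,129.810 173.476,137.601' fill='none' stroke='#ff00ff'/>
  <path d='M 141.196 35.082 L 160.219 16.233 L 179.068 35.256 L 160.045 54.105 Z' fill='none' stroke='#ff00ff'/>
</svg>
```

viewBox `0 0 199.809 159.251` with mm width/height → 1 unit = 1 mm. Flip: y_m = 159.251 − y_svg.

**Shape 1** — `<path>` open polyline, stroke `#ff00ff` → cut (S787, F1196). Machine vertices: (132.309,6.147) → (135.329,41.350) → (122.098,41.383) → (142.853,118.009) → (160.083,63.103) → (39.612,120.314). Open path.

**Shape 2** — `<path>` quadratic bezier, stroke `#ff00ff` → cut (S787, F1196). Control points (SVG): P0=(143.413,15.095), P1=(159.252,80.142), P2=(107.519,144.064); sampled at t=k/4. Machine vertices: (143.413,144.156) → (147.109,111.703) → (142.359,79.390) → (129.162,47.218) → (107.519,15.187). Open path.

**Shape 3** — `<line>` line segment, stroke `#ff0000` → score (S529, F1723). Machine vertices: (55.376,41.406) → (106.601,18.218). Open path.

**Shape 4** — `<polygon>` regular polygon, stroke `#ff0000` → score (S529, F1723). Machine vertices: (130.364,134.418) → (126.485,68.626) → (71.447,104.882) → (130.364,134.418). Closed: final G1 returns to the first vertex.

**Shape 5** — `<polygon>` regular polygon, stroke `#ff00ff` → cut (S787, F1196). Machine vertices: (169.570,14.051) → (161.194,12.366) → (154.654,17.864) → (154.876,26.406) → (161.692,31.558) → (169.969,29.441) → (173.476,21.650) → (169.570,14.051). Closed: final G1 returns to the first vertex.

**Shape 6** — `<path>` regular polygon, stroke `#ff00ff` → cut (S787, F1196). Machine vertices: (141.196,124.169) → (160.219,143.018) → (179.068,123.995) → (160.045,105.146) → (141.196,124.169). Closed: final G1 returns to the first vertex.

G21
G90
G00 X132.309 Y6.147
M4 S787
G1 X135.329 Y41.350 F1196
G1 X122.098 Y41.383
G1 X142.853 Y118.009
G1 X160.083 Y63.103
G1 X39.612 Y120.314
G00 X143.413 Y144.156
M4 S787
G1 X147.109 Y111.703 F1196
G1 X142.359 Y79.390
G1 X129.162 Y47.218
G1 X107.519 Y15.187
G00 X55.376 Y41.406
M4 S529
G1 X106.601 Y18.218 F1723
G00 X130.364 Y134.418
M4 S529
G1 X126.485 Y68.626 F1723
G1 X71.447 Y104.882
G1 X130.364 Y134.418
G00 X169.570 Y14.051
M4 S787
G1 X161.194 Y12.366 F1196
G1 X154.654 Y17.864
G1 X154.876 Y26.406
G1 X161.692 Y31.558
G1 X169.969 Y29.441
G1 X173.476 Y21.650
G1 X169.570 Y14.051
G00 X141.196 Y124.169
M4 S787
G1 X160.219 Y143.018 F1196
G1 X179.068 Y123.995
G1 X160.045 Y105.146
G1 X141.196 Y124.169
M5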